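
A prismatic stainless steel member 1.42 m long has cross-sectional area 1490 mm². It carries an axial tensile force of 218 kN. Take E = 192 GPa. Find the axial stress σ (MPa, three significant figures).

σ = N/A = 218000/1490 = 146.3 MPa.

146 MPa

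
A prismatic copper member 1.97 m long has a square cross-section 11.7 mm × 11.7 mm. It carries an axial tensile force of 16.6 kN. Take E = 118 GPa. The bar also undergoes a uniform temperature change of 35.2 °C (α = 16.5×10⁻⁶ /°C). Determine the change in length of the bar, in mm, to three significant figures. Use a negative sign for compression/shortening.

A = 136.9 mm².
δ_mech = NL/(AE) = 16600·1970/(136.9·118000) = 2.025 mm.
δ_thermal = αLΔT = 16.5e-6·1970·35.2 = 1.144 mm.
δ = δ_mech + δ_thermal = 3.169 mm.

3.17 mm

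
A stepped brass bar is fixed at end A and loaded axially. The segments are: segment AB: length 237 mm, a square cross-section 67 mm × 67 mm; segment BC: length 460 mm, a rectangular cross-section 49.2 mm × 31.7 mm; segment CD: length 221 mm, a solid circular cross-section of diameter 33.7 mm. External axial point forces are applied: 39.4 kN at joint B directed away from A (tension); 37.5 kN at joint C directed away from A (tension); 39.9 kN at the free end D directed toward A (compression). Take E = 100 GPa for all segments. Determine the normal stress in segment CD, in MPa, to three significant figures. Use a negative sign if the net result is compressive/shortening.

-44.7 MPa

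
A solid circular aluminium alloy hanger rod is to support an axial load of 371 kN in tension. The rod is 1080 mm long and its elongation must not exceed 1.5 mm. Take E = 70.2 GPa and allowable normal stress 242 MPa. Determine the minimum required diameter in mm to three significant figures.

Required area A ≥ P/σ_allow = 371000/242 = 1533 mm².
For a solid circular section, d ≥ √(4A/π) = 44.18 mm.
Elongation limit: A ≥ PL/(Eδ_allow) = 371000·1080/(70200·1.5) = 3805 mm² ⇒ d ≥ 69.6 mm.
The elongation limit governs.

69.6 mm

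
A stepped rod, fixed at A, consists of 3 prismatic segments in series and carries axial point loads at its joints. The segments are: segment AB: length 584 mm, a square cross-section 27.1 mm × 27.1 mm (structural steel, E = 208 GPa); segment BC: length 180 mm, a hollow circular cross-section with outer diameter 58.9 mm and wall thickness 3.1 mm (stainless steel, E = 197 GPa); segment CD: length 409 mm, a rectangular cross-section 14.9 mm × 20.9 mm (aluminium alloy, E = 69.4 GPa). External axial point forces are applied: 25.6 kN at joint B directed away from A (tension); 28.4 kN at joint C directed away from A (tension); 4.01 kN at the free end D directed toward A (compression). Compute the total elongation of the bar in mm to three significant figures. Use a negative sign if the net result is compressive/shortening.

0.156 mm

Internal axial forces (sectioning from the free end, tension +): N_CD = -4.01 kN, N_BC = 24.39 kN, N_AB = 49.99 kN.
A_AB = 734.4 mm².
A_BC = 543.4 mm².
A_CD = 311.4 mm².
δ_AB = 49990·584/(734.4·208000) = 0.1911 mm
δ_BC = 24390·180/(543.4·197000) = 0.04101 mm
δ_CD = -4010·409/(311.4·69400) = -0.07589 mm
δ = Σδ_i = 0.1562 mm.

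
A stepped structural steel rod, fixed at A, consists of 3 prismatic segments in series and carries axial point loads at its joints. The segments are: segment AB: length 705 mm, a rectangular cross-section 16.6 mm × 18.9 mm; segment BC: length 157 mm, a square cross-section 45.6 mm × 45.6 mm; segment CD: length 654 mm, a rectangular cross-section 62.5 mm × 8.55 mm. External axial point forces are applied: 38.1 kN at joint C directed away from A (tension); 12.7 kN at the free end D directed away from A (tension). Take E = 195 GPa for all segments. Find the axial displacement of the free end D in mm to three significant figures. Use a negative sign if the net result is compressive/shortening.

0.685 mm

Internal axial forces (sectioning from the free end, tension +): N_CD = 12.7 kN, N_BC = 50.8 kN, N_AB = 50.8 kN.
A_AB = 313.7 mm².
A_BC = 2079 mm².
A_CD = 534.4 mm².
δ_AB = 50800·705/(313.7·195000) = 0.5854 mm
δ_BC = 50800·157/(2079·195000) = 0.01967 mm
δ_CD = 12700·654/(534.4·195000) = 0.07971 mm
δ = Σδ_i = 0.6848 mm.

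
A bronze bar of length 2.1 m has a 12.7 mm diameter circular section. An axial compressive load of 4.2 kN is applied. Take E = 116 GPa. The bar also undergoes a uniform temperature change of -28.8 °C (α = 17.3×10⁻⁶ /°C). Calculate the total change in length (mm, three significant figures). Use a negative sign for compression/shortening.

A = 126.7 mm².
δ_mech = NL/(AE) = -4200·2100/(126.7·116000) = -0.6002 mm.
δ_thermal = αLΔT = 17.3e-6·2100·-28.8 = -1.046 mm.
δ = δ_mech + δ_thermal = -1.647 mm.

-1.65 mm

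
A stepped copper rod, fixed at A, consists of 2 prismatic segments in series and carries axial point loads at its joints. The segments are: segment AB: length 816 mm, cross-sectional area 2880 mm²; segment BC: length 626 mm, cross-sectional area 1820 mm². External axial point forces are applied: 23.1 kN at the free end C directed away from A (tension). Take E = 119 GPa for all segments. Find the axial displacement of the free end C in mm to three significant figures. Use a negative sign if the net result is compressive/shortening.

Internal axial forces (sectioning from the free end, tension +): N_BC = 23.1 kN, N_AB = 23.1 kN.
δ_AB = 23100·816/(2880·119000) = 0.055 mm
δ_BC = 23100·626/(1820·119000) = 0.06677 mm
δ = Σδ_i = 0.1218 mm.

0.122 mm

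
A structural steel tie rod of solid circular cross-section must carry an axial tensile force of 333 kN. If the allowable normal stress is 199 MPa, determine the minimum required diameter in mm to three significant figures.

46.2 mm

Required area A ≥ P/σ_allow = 333000/199 = 1673 mm².
For a solid circular section, d ≥ √(4A/π) = 46.16 mm.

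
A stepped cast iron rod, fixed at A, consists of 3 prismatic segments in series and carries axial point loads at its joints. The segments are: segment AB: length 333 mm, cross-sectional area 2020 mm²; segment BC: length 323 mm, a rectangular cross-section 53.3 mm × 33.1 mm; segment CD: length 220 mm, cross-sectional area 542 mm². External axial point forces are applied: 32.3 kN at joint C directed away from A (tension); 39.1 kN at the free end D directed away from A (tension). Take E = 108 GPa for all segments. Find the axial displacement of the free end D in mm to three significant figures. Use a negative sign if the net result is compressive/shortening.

0.377 mm

Internal axial forces (sectioning from the free end, tension +): N_CD = 39.1 kN, N_BC = 71.4 kN, N_AB = 71.4 kN.
A_BC = 1764 mm².
δ_AB = 71400·333/(2020·108000) = 0.109 mm
δ_BC = 71400·323/(1764·108000) = 0.121 mm
δ_CD = 39100·220/(542·108000) = 0.147 mm
δ = Σδ_i = 0.377 mm.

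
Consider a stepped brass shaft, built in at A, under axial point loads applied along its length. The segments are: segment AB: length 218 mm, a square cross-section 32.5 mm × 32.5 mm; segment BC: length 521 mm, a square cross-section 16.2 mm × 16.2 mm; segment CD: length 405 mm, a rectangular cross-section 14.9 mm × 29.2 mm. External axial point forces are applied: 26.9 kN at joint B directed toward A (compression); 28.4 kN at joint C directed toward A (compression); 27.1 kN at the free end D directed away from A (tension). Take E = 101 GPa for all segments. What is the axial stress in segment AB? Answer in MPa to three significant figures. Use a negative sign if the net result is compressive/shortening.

Internal axial forces (sectioning from the free end, tension +): N_CD = 27.1 kN, N_BC = -1.3 kN, N_AB = -28.2 kN.
A_AB = 1056 mm².
σ_AB = N_AB/A_AB = -28200/1056 = -26.7 MPa.

-26.7 MPa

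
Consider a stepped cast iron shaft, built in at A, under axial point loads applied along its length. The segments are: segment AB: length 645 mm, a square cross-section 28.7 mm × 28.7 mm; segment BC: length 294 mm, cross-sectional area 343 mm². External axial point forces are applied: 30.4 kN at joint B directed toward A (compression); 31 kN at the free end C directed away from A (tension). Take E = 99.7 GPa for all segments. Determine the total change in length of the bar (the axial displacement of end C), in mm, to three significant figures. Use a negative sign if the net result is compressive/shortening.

Internal axial forces (sectioning from the free end, tension +): N_BC = 31 kN, N_AB = 0.6 kN.
A_AB = 823.7 mm².
δ_AB = 600·645/(823.7·99700) = 0.004713 mm
δ_BC = 31000·294/(343·99700) = 0.2665 mm
δ = Σδ_i = 0.2712 mm.

0.271 mm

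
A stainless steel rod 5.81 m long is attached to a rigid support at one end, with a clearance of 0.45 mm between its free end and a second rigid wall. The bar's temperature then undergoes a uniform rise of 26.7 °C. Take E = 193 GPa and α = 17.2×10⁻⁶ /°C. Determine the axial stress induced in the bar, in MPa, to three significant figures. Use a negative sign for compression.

-73.7 MPa

Free thermal expansion αLΔT = 17.2e-6 · 5810 · 26.7 = 2.668 mm.
The walls engage after the gap closes; constrained expansion = 2.668 − 0.45 = 2.218 mm.
The walls impose strain ε = −(2.218)/5810 = -3.8179e-04; σ = Eε = 193000 · -3.8179e-04 = -73.68 MPa.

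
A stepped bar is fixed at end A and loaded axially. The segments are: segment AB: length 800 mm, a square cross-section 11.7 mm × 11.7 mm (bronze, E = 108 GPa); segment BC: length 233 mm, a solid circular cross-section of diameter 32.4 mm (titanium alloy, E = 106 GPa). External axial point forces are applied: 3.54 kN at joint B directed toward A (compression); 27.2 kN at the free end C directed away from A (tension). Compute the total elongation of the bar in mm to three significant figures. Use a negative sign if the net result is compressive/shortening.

Internal axial forces (sectioning from the free end, tension +): N_BC = 27.2 kN, N_AB = 23.66 kN.
A_AB = 136.9 mm².
A_BC = 824.5 mm².
δ_AB = 23660·800/(136.9·108000) = 1.28 mm
δ_BC = 27200·233/(824.5·106000) = 0.07252 mm
δ = Σδ_i = 1.353 mm.

1.35 mm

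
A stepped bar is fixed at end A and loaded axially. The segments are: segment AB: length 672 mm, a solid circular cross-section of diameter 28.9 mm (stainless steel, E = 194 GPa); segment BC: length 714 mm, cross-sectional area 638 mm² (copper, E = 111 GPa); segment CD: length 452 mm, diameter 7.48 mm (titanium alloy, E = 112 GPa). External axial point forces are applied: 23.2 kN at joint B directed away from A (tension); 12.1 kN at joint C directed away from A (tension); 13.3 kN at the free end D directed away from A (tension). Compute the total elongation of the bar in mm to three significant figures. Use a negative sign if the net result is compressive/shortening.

1.73 mm

Internal axial forces (sectioning from the free end, tension +): N_CD = 13.3 kN, N_BC = 25.4 kN, N_AB = 48.6 kN.
A_AB = 656 mm².
A_CD = 43.94 mm².
δ_AB = 48600·672/(656·194000) = 0.2566 mm
δ_BC = 25400·714/(638·111000) = 0.2561 mm
δ_CD = 13300·452/(43.94·112000) = 1.221 mm
δ = Σδ_i = 1.734 mm.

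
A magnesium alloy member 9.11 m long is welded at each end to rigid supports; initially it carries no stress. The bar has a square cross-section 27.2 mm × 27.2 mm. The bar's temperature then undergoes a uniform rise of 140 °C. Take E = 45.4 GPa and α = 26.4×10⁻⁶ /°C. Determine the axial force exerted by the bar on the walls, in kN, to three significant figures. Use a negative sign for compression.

Free thermal expansion αLΔT = 26.4e-6 · 9110 · 140 = 33.67 mm.
The walls impose strain ε = −(33.67)/9110 = -3.6960e-03; σ = Eε = 45400 · -3.6960e-03 = -167.8 MPa.
Wall reaction R = σ·A = -167.8·739.8 = -124100 N = -124.1 kN.

-124 kN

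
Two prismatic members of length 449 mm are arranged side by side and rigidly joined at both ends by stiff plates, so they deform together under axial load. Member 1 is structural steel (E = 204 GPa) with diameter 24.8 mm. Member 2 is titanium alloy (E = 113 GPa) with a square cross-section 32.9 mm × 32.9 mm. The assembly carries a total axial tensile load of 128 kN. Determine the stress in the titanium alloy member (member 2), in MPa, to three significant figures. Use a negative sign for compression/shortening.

A_1 = 483.1 mm².
A_2 = 1082 mm².
Equal strain + equilibrium ⇒ each member carries load in proportion to AE: A₁E₁ = 98540000 N, A₂E₂ = 122300000 N, ΣAE = 220900000 N.
σ₂ = P·E₂/ΣAE = 128000·113000/220900000 = 65.49 MPa.

65.5 MPa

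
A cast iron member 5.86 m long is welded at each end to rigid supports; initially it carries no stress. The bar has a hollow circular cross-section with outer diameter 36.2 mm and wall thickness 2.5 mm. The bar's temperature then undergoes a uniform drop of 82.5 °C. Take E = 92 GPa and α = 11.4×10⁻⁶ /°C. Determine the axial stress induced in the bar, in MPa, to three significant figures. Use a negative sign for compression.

86.5 MPa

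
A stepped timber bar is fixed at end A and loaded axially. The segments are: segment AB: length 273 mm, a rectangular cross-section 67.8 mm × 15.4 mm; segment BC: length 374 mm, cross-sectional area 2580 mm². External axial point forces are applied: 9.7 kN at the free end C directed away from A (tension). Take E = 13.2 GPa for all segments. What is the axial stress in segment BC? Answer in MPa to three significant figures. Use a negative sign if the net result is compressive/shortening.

Internal axial forces (sectioning from the free end, tension +): N_BC = 9.7 kN, N_AB = 9.7 kN.
σ_BC = N_BC/A_BC = 9700/2580 = 3.76 MPa.

3.76 MPa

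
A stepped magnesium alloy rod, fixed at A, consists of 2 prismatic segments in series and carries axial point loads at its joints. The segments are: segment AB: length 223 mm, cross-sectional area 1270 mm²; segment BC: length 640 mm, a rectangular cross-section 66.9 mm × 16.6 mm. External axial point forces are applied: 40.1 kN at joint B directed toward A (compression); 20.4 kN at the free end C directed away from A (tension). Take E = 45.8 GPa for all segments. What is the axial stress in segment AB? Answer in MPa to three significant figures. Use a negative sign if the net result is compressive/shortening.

-15.5 MPa

Internal axial forces (sectioning from the free end, tension +): N_BC = 20.4 kN, N_AB = -19.7 kN.
σ_AB = N_AB/A_AB = -19700/1270 = -15.51 MPa.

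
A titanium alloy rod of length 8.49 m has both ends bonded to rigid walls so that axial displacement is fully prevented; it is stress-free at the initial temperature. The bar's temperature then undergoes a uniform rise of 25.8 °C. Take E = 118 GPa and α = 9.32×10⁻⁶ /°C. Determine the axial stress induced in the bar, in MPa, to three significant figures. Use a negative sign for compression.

Free thermal expansion αLΔT = 9.32e-6 · 8490 · 25.8 = 2.041 mm.
The walls impose strain ε = −(2.041)/8490 = -2.4046e-04; σ = Eε = 118000 · -2.4046e-04 = -28.37 MPa.

-28.4 MPa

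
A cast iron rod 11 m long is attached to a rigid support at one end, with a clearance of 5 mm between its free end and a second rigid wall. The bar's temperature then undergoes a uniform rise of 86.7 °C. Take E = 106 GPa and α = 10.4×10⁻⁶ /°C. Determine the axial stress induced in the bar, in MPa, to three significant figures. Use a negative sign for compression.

Free thermal expansion αLΔT = 10.4e-6 · 11000 · 86.7 = 9.918 mm.
The walls engage after the gap closes; constrained expansion = 9.918 − 5 = 4.918 mm.
The walls impose strain ε = −(4.918)/11000 = -4.4713e-04; σ = Eε = 106000 · -4.4713e-04 = -47.4 MPa.

-47.4 MPa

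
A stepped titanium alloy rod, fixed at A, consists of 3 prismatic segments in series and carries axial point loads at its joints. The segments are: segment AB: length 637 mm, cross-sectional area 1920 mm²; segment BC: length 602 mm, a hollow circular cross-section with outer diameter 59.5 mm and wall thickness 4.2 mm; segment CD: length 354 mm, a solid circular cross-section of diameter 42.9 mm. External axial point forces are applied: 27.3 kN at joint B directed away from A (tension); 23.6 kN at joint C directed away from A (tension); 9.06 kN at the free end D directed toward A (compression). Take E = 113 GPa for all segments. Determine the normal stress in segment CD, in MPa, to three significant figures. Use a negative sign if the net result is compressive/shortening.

Internal axial forces (sectioning from the free end, tension +): N_CD = -9.06 kN, N_BC = 14.54 kN, N_AB = 41.84 kN.
A_CD = 1445 mm².
σ_CD = N_CD/A_CD = -9060/1445 = -6.268 MPa.

-6.27 MPa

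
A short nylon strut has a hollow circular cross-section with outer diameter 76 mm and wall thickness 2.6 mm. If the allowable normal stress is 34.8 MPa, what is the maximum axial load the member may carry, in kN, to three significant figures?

A = 599.5 mm².
P_max = σ_allow · A = 34.8 · 599.5 = 20860 N = 20.86 kN.

20.9 kN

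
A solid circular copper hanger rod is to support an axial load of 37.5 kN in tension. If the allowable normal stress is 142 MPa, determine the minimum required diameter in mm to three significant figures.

18.3 mm

Required area A ≥ P/σ_allow = 37500/142 = 264.1 mm².
For a solid circular section, d ≥ √(4A/π) = 18.34 mm.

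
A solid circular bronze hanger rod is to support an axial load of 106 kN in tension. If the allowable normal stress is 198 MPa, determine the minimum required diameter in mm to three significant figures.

26.1 mm

Required area A ≥ P/σ_allow = 106000/198 = 535.4 mm².
For a solid circular section, d ≥ √(4A/π) = 26.11 mm.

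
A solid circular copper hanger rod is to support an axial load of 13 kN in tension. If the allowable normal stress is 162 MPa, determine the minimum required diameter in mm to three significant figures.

Required area A ≥ P/σ_allow = 13000/162 = 80.25 mm².
For a solid circular section, d ≥ √(4A/π) = 10.11 mm.

10.1 mm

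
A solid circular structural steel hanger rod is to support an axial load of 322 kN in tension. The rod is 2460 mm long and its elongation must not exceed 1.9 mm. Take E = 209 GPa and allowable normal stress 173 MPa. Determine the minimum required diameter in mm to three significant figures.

50.4 mm

Required area A ≥ P/σ_allow = 322000/173 = 1861 mm².
For a solid circular section, d ≥ √(4A/π) = 48.68 mm.
Elongation limit: A ≥ PL/(Eδ_allow) = 322000·2460/(209000·1.9) = 1995 mm² ⇒ d ≥ 50.4 mm.
The elongation limit governs.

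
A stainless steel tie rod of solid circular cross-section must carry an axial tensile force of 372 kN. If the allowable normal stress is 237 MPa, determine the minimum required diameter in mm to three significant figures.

44.7 mm

Required area A ≥ P/σ_allow = 372000/237 = 1570 mm².
For a solid circular section, d ≥ √(4A/π) = 44.7 mm.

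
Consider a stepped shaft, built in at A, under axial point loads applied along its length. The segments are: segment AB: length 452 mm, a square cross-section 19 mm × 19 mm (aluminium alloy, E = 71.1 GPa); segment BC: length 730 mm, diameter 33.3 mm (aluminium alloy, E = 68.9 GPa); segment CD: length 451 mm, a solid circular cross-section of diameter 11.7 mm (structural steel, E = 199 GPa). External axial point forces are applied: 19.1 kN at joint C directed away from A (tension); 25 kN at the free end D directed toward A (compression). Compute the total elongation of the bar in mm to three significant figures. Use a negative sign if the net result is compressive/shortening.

-0.703 mm

Internal axial forces (sectioning from the free end, tension +): N_CD = -25 kN, N_BC = -5.9 kN, N_AB = -5.9 kN.
A_AB = 361 mm².
A_BC = 870.9 mm².
A_CD = 107.5 mm².
δ_AB = -5900·452/(361·71100) = -0.1039 mm
δ_BC = -5900·730/(870.9·68900) = -0.07178 mm
δ_CD = -25000·451/(107.5·199000) = -0.527 mm
δ = Σδ_i = -0.7027 mm.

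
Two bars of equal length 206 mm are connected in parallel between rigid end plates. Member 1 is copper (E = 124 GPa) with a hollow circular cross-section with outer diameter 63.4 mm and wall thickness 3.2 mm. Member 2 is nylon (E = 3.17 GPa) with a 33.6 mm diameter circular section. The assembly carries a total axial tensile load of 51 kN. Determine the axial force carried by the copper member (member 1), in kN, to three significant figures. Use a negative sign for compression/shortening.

49.2 kN

A_1 = 605.2 mm².
A_2 = 886.7 mm².
Equal strain + equilibrium ⇒ each member carries load in proportion to AE: A₁E₁ = 75040000 N, A₂E₂ = 2811000 N, ΣAE = 77860000 N.
F₁ = P·A₁E₁/ΣAE = 51000·75040000/77860000 = 49160 N.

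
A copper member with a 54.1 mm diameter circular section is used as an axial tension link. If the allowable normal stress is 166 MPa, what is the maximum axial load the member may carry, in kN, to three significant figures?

A = 2299 mm².
P_max = σ_allow · A = 166 · 2299 = 381600 N = 381.6 kN.

382 kN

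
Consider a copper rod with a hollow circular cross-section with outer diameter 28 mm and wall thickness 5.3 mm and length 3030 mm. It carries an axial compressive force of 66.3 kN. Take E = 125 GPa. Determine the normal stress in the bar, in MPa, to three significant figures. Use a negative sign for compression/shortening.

-175 MPa

A = 378 mm².
σ = N/A = -66300/378 = -175.4 MPa.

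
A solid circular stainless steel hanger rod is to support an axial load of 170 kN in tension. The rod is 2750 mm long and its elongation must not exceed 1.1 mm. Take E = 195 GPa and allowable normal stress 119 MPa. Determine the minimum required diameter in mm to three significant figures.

Required area A ≥ P/σ_allow = 170000/119 = 1429 mm².
For a solid circular section, d ≥ √(4A/π) = 42.65 mm.
Elongation limit: A ≥ PL/(Eδ_allow) = 170000·2750/(195000·1.1) = 2179 mm² ⇒ d ≥ 52.68 mm.
The elongation limit governs.

52.7 mm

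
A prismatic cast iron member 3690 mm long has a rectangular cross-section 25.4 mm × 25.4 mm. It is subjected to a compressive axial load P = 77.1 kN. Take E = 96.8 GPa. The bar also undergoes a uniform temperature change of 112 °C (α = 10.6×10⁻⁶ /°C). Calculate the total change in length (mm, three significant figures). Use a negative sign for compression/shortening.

-0.175 mm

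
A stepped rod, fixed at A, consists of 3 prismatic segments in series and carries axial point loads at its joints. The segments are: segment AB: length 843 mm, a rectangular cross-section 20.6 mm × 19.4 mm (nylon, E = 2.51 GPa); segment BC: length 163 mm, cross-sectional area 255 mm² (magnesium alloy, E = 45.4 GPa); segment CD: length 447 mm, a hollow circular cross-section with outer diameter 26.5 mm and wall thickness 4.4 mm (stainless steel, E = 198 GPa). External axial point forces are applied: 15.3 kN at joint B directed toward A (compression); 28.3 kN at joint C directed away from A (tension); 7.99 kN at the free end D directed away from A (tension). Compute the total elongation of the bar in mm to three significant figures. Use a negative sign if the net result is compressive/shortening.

18.2 mm

Internal axial forces (sectioning from the free end, tension +): N_CD = 7.99 kN, N_BC = 36.29 kN, N_AB = 20.99 kN.
A_AB = 399.6 mm².
A_CD = 305.5 mm².
δ_AB = 20990·843/(399.6·2510) = 17.64 mm
δ_BC = 36290·163/(255·45400) = 0.511 mm
δ_CD = 7990·447/(305.5·198000) = 0.05905 mm
δ = Σδ_i = 18.21 mm.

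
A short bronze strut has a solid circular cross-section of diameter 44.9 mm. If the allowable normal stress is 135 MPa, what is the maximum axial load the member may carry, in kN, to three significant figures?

214 kN

A = 1583 mm².
P_max = σ_allow · A = 135 · 1583 = 213800 N = 213.8 kN.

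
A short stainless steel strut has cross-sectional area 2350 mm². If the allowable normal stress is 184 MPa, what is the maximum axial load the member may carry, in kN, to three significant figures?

P_max = σ_allow · A = 184 · 2350 = 432400 N = 432.4 kN.

432 kN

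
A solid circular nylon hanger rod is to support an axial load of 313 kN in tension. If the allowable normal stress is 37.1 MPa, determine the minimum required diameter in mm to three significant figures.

104 mm

Required area A ≥ P/σ_allow = 313000/37.1 = 8437 mm².
For a solid circular section, d ≥ √(4A/π) = 103.6 mm.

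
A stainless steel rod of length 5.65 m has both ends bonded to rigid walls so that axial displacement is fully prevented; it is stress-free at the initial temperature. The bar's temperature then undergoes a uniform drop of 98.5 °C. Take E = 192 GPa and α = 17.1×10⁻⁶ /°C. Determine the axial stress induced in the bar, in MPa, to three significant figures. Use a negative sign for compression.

Free thermal expansion αLΔT = 17.1e-6 · 5650 · -98.5 = -9.517 mm.
The walls impose strain ε = −(-9.517)/5650 = 1.6844e-03; σ = Eε = 192000 · 1.6844e-03 = 323.4 MPa.

323 MPa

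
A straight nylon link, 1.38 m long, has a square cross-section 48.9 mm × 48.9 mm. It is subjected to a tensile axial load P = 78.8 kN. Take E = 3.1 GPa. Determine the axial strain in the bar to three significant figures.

0.0106

A = 2391 mm².
σ = N/A = 32.95 MPa; ε = σ/E = 32.95/3100 = 1.063e-02.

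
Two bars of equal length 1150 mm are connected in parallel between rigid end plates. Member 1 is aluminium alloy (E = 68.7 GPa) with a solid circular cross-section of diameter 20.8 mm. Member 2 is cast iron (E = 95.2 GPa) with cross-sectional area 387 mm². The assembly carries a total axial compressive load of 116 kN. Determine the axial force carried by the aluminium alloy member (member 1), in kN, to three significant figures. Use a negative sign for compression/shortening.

A_1 = 339.8 mm².
Equal strain + equilibrium ⇒ each member carries load in proportion to AE: A₁E₁ = 23340000 N, A₂E₂ = 36840000 N, ΣAE = 60190000 N.
F₁ = P·A₁E₁/ΣAE = -116000·23340000/60190000 = -44990 N.

-45.0 kN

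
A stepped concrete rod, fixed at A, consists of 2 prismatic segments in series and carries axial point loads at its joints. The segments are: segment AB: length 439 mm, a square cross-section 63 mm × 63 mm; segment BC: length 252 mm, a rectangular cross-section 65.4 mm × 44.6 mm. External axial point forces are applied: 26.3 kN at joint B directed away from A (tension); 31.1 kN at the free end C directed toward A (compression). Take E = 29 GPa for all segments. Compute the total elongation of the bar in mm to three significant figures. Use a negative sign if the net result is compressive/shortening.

-0.111 mm

Internal axial forces (sectioning from the free end, tension +): N_BC = -31.1 kN, N_AB = -4.8 kN.
A_AB = 3969 mm².
A_BC = 2917 mm².
δ_AB = -4800·439/(3969·29000) = -0.01831 mm
δ_BC = -31100·252/(2917·29000) = -0.09265 mm
δ = Σδ_i = -0.111 mm.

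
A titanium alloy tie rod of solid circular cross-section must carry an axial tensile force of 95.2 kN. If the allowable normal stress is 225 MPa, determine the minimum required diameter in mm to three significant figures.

Required area A ≥ P/σ_allow = 95200/225 = 423.1 mm².
For a solid circular section, d ≥ √(4A/π) = 23.21 mm.

23.2 mm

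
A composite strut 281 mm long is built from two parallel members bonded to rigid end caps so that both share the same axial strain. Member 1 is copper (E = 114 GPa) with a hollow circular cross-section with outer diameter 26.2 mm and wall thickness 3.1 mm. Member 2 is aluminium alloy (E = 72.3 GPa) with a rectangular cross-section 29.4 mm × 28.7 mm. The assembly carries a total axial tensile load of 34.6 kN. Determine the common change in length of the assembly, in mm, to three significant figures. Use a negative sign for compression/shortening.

A_1 = 225 mm².
A_2 = 843.8 mm².
Equal strain + equilibrium ⇒ each member carries load in proportion to AE: A₁E₁ = 25650000 N, A₂E₂ = 61010000 N, ΣAE = 86650000 N.
δ = PL/ΣAE = 34600·281/86650000 = 0.1122 mm.

0.112 mm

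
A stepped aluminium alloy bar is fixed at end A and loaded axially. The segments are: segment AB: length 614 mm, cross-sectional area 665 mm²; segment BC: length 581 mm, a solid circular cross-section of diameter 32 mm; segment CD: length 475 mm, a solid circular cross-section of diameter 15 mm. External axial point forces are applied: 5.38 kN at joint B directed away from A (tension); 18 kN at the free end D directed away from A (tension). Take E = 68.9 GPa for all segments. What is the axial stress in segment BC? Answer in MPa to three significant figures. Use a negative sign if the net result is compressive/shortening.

Internal axial forces (sectioning from the free end, tension +): N_CD = 18 kN, N_BC = 18 kN, N_AB = 23.38 kN.
A_BC = 804.2 mm².
σ_BC = N_BC/A_BC = 18000/804.2 = 22.38 MPa.

22.4 MPa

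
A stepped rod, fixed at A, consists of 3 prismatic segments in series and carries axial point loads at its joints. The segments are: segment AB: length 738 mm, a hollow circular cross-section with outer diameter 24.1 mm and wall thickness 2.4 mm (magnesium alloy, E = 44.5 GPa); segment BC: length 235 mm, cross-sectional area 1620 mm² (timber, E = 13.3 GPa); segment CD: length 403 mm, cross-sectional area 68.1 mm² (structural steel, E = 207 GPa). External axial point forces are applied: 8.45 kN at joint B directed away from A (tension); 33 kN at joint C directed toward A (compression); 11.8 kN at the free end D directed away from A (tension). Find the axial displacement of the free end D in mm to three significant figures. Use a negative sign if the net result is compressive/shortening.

Internal axial forces (sectioning from the free end, tension +): N_CD = 11.8 kN, N_BC = -21.2 kN, N_AB = -12.75 kN.
A_AB = 163.6 mm².
δ_AB = -12750·738/(163.6·44500) = -1.292 mm
δ_BC = -21200·235/(1620·13300) = -0.2312 mm
δ_CD = 11800·403/(68.1·207000) = 0.3373 mm
δ = Σδ_i = -1.186 mm.

-1.19 mm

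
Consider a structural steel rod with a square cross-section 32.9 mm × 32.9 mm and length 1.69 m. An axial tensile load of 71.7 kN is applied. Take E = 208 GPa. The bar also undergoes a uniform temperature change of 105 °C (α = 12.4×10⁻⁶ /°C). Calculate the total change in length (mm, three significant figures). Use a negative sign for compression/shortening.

A = 1082 mm².
δ_mech = NL/(AE) = 71700·1690/(1082·208000) = 0.5382 mm.
δ_thermal = αLΔT = 12.4e-6·1690·105 = 2.2 mm.
δ = δ_mech + δ_thermal = 2.739 mm.

2.74 mm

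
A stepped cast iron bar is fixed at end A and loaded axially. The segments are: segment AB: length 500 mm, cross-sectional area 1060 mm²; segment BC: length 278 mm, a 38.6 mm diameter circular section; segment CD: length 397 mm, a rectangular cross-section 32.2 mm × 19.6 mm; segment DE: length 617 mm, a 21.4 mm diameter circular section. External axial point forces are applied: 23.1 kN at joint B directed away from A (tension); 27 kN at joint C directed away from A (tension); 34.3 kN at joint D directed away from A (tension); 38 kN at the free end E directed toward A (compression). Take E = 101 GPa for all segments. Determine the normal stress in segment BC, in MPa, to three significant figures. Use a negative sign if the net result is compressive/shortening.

19.9 MPa

Internal axial forces (sectioning from the free end, tension +): N_DE = -38 kN, N_CD = -3.7 kN, N_BC = 23.3 kN, N_AB = 46.4 kN.
A_BC = 1170 mm².
σ_BC = N_BC/A_BC = 23300/1170 = 19.91 MPa.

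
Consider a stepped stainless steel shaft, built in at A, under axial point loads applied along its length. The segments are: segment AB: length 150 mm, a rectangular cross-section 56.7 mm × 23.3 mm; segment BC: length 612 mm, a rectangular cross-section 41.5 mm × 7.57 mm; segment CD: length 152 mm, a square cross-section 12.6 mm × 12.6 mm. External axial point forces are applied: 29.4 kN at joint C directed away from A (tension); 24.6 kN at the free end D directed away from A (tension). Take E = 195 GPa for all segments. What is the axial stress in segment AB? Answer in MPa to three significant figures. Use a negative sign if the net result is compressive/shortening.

40.9 MPa

Internal axial forces (sectioning from the free end, tension +): N_CD = 24.6 kN, N_BC = 54 kN, N_AB = 54 kN.
A_AB = 1321 mm².
σ_AB = N_AB/A_AB = 54000/1321 = 40.87 MPa.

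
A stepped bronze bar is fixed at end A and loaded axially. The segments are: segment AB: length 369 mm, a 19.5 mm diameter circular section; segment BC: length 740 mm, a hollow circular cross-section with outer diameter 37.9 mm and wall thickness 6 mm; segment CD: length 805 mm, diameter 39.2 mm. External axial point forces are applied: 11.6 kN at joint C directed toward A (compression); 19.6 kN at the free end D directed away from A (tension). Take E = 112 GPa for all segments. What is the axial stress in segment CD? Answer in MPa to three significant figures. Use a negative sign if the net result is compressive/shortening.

Internal axial forces (sectioning from the free end, tension +): N_CD = 19.6 kN, N_BC = 8 kN, N_AB = 8 kN.
A_CD = 1207 mm².
σ_CD = N_CD/A_CD = 19600/1207 = 16.24 MPa.

16.2 MPa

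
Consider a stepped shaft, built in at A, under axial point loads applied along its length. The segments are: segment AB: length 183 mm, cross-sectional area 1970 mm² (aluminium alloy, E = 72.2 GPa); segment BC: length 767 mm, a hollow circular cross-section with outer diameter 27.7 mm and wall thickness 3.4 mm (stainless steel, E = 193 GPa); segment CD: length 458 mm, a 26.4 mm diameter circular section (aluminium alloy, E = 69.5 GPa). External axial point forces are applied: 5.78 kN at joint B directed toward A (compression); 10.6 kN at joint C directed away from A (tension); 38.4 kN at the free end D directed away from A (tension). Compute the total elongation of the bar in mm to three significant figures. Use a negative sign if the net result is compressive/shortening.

1.27 mm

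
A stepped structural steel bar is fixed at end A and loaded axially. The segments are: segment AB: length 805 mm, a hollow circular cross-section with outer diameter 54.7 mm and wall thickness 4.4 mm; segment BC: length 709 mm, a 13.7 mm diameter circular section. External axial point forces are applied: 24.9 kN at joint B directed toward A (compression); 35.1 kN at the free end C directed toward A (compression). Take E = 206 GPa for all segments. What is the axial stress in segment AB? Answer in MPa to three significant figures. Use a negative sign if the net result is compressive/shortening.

Internal axial forces (sectioning from the free end, tension +): N_BC = -35.1 kN, N_AB = -60 kN.
A_AB = 695.3 mm².
σ_AB = N_AB/A_AB = -60000/695.3 = -86.29 MPa.

-86.3 MPa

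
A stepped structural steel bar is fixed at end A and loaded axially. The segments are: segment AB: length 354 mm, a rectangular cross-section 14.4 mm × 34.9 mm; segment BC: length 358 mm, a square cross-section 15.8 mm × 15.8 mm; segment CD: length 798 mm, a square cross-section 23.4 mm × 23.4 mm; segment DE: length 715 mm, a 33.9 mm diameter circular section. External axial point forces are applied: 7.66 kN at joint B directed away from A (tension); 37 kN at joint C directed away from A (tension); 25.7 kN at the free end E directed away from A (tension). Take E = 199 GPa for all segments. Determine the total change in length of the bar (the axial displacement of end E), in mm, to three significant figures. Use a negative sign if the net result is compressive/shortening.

Internal axial forces (sectioning from the free end, tension +): N_DE = 25.7 kN, N_CD = 25.7 kN, N_BC = 62.7 kN, N_AB = 70.36 kN.
A_AB = 502.6 mm².
A_BC = 249.6 mm².
A_CD = 547.6 mm².
A_DE = 902.6 mm².
δ_AB = 70360·354/(502.6·199000) = 0.2491 mm
δ_BC = 62700·358/(249.6·199000) = 0.4518 mm
δ_CD = 25700·798/(547.6·199000) = 0.1882 mm
δ_DE = 25700·715/(902.6·199000) = 0.1023 mm
δ = Σδ_i = 0.9914 mm.

0.991 mm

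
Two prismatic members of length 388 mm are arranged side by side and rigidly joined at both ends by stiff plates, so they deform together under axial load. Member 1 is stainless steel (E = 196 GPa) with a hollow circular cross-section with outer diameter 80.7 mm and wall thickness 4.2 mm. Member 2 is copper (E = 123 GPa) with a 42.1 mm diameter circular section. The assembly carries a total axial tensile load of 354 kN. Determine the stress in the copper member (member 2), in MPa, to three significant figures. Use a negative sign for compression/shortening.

A_1 = 1009 mm².
A_2 = 1392 mm².
Equal strain + equilibrium ⇒ each member carries load in proportion to AE: A₁E₁ = 197800000 N, A₂E₂ = 171200000 N, ΣAE = 369100000 N.
σ₂ = P·E₂/ΣAE = 354000·123000/369100000 = 118 MPa.

118 MPa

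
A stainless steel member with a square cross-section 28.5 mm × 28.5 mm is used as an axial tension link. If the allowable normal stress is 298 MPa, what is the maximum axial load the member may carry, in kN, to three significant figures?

242 kN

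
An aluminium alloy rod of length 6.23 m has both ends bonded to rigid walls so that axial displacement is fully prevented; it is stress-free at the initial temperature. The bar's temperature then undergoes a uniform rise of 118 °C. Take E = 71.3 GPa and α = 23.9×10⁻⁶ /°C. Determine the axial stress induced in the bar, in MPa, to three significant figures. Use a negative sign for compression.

Free thermal expansion αLΔT = 23.9e-6 · 6230 · 118 = 17.57 mm.
The walls impose strain ε = −(17.57)/6230 = -2.8202e-03; σ = Eε = 71300 · -2.8202e-03 = -201.1 MPa.

-201 MPa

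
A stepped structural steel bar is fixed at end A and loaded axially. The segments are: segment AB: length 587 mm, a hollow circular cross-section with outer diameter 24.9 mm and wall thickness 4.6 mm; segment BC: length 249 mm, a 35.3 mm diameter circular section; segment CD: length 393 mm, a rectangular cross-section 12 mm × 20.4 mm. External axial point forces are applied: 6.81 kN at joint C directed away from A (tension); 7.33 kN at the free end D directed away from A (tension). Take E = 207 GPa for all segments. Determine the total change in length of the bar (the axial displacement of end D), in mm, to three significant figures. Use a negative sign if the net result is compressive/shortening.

Internal axial forces (sectioning from the free end, tension +): N_CD = 7.33 kN, N_BC = 14.14 kN, N_AB = 14.14 kN.
A_AB = 293.4 mm².
A_BC = 978.7 mm².
A_CD = 244.8 mm².
δ_AB = 14140·587/(293.4·207000) = 0.1367 mm
δ_BC = 14140·249/(978.7·207000) = 0.01738 mm
δ_CD = 7330·393/(244.8·207000) = 0.05685 mm
δ = Σδ_i = 0.2109 mm.

0.211 mm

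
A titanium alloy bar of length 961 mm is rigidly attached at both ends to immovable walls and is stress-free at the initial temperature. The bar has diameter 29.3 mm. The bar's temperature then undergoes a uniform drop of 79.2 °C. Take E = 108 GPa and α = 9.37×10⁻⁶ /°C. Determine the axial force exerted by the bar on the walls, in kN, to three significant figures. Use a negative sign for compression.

Free thermal expansion αLΔT = 9.37e-6 · 961 · -79.2 = -0.7132 mm.
The walls impose strain ε = −(-0.7132)/961 = 7.4210e-04; σ = Eε = 108000 · 7.4210e-04 = 80.15 MPa.
Wall reaction R = σ·A = 80.15·674.3 = 54040 N = 54.04 kN.

54.0 kN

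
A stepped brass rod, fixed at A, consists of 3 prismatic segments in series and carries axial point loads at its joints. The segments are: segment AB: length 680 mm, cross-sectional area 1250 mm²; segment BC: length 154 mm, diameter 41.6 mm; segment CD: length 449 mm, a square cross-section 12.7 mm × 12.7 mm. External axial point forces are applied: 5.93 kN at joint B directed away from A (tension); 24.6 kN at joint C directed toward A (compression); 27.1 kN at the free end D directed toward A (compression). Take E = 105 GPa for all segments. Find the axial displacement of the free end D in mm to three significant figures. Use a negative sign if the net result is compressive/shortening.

-1.01 mm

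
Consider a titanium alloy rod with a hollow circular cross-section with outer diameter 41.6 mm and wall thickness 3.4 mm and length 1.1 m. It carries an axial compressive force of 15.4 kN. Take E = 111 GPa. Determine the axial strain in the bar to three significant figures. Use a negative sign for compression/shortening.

A = 408 mm².
σ = N/A = -37.74 MPa; ε = σ/E = -37.74/111000 = -3.400e-04.

-3.40e-04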